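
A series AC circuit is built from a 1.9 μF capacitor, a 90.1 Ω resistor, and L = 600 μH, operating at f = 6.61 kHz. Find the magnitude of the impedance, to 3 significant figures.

90.9 Ω

ω = 2πf = 41530 rad/s
X_L = ωL = 24.9 Ω
X_C = 1/(ωC) = 12.7 Ω
Net reactance X = X_L − X_C = 12.2 Ω
Z = 90.1 + j12.2 Ω
|Z| = √(90.1² + 12.2²) = 90.9 Ω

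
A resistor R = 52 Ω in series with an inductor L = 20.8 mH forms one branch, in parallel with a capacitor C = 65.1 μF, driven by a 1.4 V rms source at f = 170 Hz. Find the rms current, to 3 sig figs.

ω = 2πf = 1068 rad/s
X_L = ωL = 22.2 Ω
X_C = 1/(ωC) = 14.4 Ω
Branch 1 (R+jX_L): Z₁ = 52.0 + j22.2 Ω, |Z₁| = 56.5 Ω
Branch 2 (−jX_C): Z₂ = −j14.4 Ω
Parallel: Z = Z₁Z₂/(Z₁+Z₂), |Z| = 15.5 Ω, ∠Z = -75.4°
I = V/|Z| = 1.4/15.5 = 90.5 mA

90.5 mA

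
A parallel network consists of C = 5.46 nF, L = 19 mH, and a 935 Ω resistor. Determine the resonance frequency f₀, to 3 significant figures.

ω₀ = 1/√(LC) = 1/√(0.019 × 5.46e-09) = 98180 rad/s
f₀ = ω₀/(2π) = 15.6 kHz

15.6 kHz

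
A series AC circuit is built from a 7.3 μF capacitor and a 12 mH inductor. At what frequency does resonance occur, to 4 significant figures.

537.7 Hz

ω₀ = 1/√(LC) = 1/√(0.012 × 7.3e-06) = 3379 rad/s
f₀ = ω₀/(2π) = 537.7 Hz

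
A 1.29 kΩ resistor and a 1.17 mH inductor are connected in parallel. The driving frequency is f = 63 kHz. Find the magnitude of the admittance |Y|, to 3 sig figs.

2.29 mS

ω = 2πf = 395800 rad/s
X_L = ωL = 463 Ω
Parallel: admittances add. Y = 1/R + 1/(jωL)
Y = (0.000775 − j0.00216) S
|Y| = 0.00229 S → |Z| = 1/|Y| = 436 Ω, ∠Z = −∠Y = 70.3°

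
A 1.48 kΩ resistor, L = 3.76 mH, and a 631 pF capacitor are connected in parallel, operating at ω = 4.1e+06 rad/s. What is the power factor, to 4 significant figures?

X_L = ωL = 15420 Ω
X_C = 1/(ωC) = 386.5 Ω
Parallel: admittances add. Y = 1/R + 1/(jωL) + jωC
Y = (0.0006757 + j0.002522) S
|Y| = 0.002611 S → |Z| = 1/|Y| = 383.0 Ω, ∠Z = −∠Y = -75.00°
cos φ = cos(-75.00°) = 0.2588

0.2588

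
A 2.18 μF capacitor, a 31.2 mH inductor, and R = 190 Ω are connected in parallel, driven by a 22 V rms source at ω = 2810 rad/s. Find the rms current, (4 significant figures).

164.0 mA

X_L = ωL = 87.67 Ω
X_C = 1/(ωC) = 163.2 Ω
Parallel: admittances add. Y = 1/R + 1/(jωL) + jωC
Y = (0.005263 − j0.005280) S
|Y| = 0.007455 S → |Z| = 1/|Y| = 134.1 Ω, ∠Z = −∠Y = 45.09°
I = V/|Z| = 22/134.1 = 164.0 mA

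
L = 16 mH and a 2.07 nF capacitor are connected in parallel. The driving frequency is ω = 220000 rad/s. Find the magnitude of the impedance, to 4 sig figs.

X_L = ωL = 3520 Ω
X_C = 1/(ωC) = 2196 Ω
Parallel: admittances add. Y = 1/(jωL) + jωC
Y = (0 + j0.0001713) S
|Y| = 0.0001713 S → |Z| = 1/|Y| = 5837 Ω, ∠Z = −∠Y = -90.00°

5837 Ω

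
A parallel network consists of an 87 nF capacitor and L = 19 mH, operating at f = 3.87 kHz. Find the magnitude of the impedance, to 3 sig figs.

ω = 2πf = 24320 rad/s
X_L = ωL = 462 Ω
X_C = 1/(ωC) = 473 Ω
Parallel: admittances add. Y = 1/(jωL) + jωC
Y = (0 − j4.9e-05) S
|Y| = 4.9e-05 S → |Z| = 1/|Y| = 20400 Ω, ∠Z = −∠Y = 90.0°

20400 Ω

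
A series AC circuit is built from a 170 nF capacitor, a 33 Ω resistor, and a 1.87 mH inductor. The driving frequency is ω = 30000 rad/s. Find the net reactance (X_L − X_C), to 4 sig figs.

-140.0 Ω

X_L = ωL = 56.10 Ω
X_C = 1/(ωC) = 196.1 Ω
X = 56.10 − 196.1 = -140.0 Ω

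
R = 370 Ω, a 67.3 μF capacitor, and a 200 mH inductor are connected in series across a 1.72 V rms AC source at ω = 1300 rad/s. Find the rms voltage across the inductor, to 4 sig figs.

1.003 V

X_L = ωL = 260.0 Ω
X_C = 1/(ωC) = 11.43 Ω
Net reactance X = X_L − X_C = 248.6 Ω
Z = 370.0 + j248.6 Ω
|Z| = √(370.0² + 248.6²) = 445.7 Ω
I = V/|Z| = 3.859 mA
V_L = I·|Z_L| = 0.003859 × 260.0 = 1.003 V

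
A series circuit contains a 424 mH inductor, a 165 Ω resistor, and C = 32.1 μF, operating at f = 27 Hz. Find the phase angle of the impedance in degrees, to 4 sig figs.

ω = 2πf = 169.6 rad/s
X_L = ωL = 71.93 Ω
X_C = 1/(ωC) = 183.6 Ω
Net reactance X = X_L − X_C = -111.7 Ω
Z = 165.0 − j111.7 Ω
|Z| = √(165.0² + 111.7²) = 199.3 Ω
∠Z = arctan(-111.7/165.0) = -34.10°

-34.10°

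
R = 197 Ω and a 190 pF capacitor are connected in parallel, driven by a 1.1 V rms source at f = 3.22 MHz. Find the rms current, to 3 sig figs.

ω = 2πf = 2.023e+07 rad/s
X_C = 1/(ωC) = 260 Ω
Parallel: admittances add. Y = 1/R + jωC
Y = (0.00508 + j0.00384) S
|Y| = 0.00637 S → |Z| = 1/|Y| = 157 Ω, ∠Z = −∠Y = -37.1°
I = V/|Z| = 1.1/157 = 7.00 mA

7.00 mA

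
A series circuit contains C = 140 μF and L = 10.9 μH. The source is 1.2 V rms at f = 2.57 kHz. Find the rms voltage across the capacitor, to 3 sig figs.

1.99 V

ω = 2πf = 16150 rad/s
X_L = ωL = 0.176 Ω
X_C = 1/(ωC) = 0.442 Ω
Net reactance X = X_L − X_C = -0.266 Ω
Z = − j0.266 Ω
|Z| = √(0² + 0.266²) = 0.266 Ω
I = V/|Z| = 4.51 A
V_C = I·|Z_C| = 4.51 × 0.442 = 1.99 V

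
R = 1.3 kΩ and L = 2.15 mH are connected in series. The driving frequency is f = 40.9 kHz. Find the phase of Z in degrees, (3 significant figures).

23.0°

ω = 2πf = 257000 rad/s
X_L = ωL = 553 Ω
Z = 1300 + j553 Ω
|Z| = √(1300² + 553²) = 1410 Ω
∠Z = arctan(553/1300) = 23.0°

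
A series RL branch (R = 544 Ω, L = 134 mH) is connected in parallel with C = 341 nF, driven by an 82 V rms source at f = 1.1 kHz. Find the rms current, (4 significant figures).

ω = 2πf = 6912 rad/s
X_L = ωL = 926.1 Ω
X_C = 1/(ωC) = 424.3 Ω
Branch 1 (R+jX_L): Z₁ = 544.0 + j926.1 Ω, |Z₁| = 1074 Ω
Branch 2 (−jX_C): Z₂ = −j424.3 Ω
Parallel: Z = Z₁Z₂/(Z₁+Z₂), |Z| = 615.8 Ω, ∠Z = -73.12°
I = V/|Z| = 82/615.8 = 133.2 mA

133.2 mA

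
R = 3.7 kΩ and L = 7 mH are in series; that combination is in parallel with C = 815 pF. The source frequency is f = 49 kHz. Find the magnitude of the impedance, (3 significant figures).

4130 Ω

ω = 2πf = 307900 rad/s
X_L = ωL = 2160 Ω
X_C = 1/(ωC) = 3990 Ω
Branch 1 (R+jX_L): Z₁ = 3700 + j2160 Ω, |Z₁| = 4280 Ω
Branch 2 (−jX_C): Z₂ = −j3990 Ω
Parallel: Z = Z₁Z₂/(Z₁+Z₂), |Z| = 4130 Ω, ∠Z = -33.5°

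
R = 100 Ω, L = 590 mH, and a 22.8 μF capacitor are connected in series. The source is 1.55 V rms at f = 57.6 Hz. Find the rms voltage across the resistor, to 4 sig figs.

1.139 V

ω = 2πf = 361.9 rad/s
X_L = ωL = 213.5 Ω
X_C = 1/(ωC) = 121.2 Ω
Net reactance X = X_L − X_C = 92.34 Ω
Z = 100.0 + j92.34 Ω
|Z| = √(100.0² + 92.34²) = 136.1 Ω
I = V/|Z| = 11.39 mA
V_R = I·|Z_R| = 0.01139 × 100.0 = 1.139 V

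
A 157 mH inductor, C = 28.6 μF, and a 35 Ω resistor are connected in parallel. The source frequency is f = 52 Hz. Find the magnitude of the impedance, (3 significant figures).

33.0 Ω

ω = 2πf = 326.7 rad/s
X_L = ωL = 51.3 Ω
X_C = 1/(ωC) = 107 Ω
Parallel: admittances add. Y = 1/R + 1/(jωL) + jωC
Y = (0.0286 − j0.0102) S
|Y| = 0.0303 S → |Z| = 1/|Y| = 33.0 Ω, ∠Z = −∠Y = 19.6°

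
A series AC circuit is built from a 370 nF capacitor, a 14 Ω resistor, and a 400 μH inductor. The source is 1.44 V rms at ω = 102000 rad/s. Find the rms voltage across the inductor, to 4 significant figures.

X_L = ωL = 40.80 Ω
X_C = 1/(ωC) = 26.50 Ω
Net reactance X = X_L − X_C = 14.30 Ω
Z = 14.00 + j14.30 Ω
|Z| = √(14.00² + 14.30²) = 20.01 Ω
I = V/|Z| = 71.95 mA
V_L = I·|Z_L| = 0.07195 × 40.80 = 2.935 V

2.935 V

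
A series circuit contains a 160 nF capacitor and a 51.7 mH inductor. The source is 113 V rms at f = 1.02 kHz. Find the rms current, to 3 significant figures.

ω = 2πf = 6409 rad/s
X_L = ωL = 331 Ω
X_C = 1/(ωC) = 975 Ω
Net reactance X = X_L − X_C = -644 Ω
Z = − j644 Ω
|Z| = √(0² + 644²) = 644 Ω
I = V/|Z| = 113/644 = 175 mA

175 mA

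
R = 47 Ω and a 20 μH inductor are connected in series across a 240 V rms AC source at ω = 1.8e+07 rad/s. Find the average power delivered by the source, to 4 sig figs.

20.54 W

X_L = ωL = 360.0 Ω
Z = 47.00 + j360.0 Ω
|Z| = √(47.00² + 360.0²) = 363.1 Ω
∠Z = arctan(360.0/47.00) = 82.56°
I = V/|Z| = 661.1 mA
P = VI cos φ = 240 × 0.6611 × cos(82.56°) = 20.54 W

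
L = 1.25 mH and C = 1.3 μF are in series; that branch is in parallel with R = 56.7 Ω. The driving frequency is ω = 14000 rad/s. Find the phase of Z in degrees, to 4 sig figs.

-56.56°

X_L = ωL = 17.50 Ω
X_C = 1/(ωC) = 54.95 Ω
Branch 1: Z₁ = R = 56.70 Ω
Branch 2 (series LC): Z₂ = j(X_L − X_C) = −j37.45 Ω
Parallel: Z = Z₁Z₂/(Z₁+Z₂), |Z| = 31.25 Ω, ∠Z = -56.56°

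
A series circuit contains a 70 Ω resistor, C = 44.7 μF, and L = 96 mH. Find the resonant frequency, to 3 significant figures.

ω₀ = 1/√(LC) = 1/√(0.096 × 4.47e-05) = 482.7 rad/s
f₀ = ω₀/(2π) = 76.8 Hz

76.8 Hz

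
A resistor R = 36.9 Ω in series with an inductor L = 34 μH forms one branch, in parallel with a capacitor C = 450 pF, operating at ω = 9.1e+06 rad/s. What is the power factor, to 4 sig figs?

X_L = ωL = 309.4 Ω
X_C = 1/(ωC) = 244.2 Ω
Branch 1 (R+jX_L): Z₁ = 36.90 + j309.4 Ω, |Z₁| = 311.6 Ω
Branch 2 (−jX_C): Z₂ = −j244.2 Ω
Parallel: Z = Z₁Z₂/(Z₁+Z₂), |Z| = 1016 Ω, ∠Z = -67.29°
cos φ = cos(-67.29°) = 0.3860

0.3860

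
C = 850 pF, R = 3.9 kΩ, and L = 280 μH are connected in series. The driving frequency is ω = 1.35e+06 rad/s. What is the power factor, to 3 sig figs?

X_L = ωL = 378 Ω
X_C = 1/(ωC) = 871 Ω
Net reactance X = X_L − X_C = -493 Ω
Z = 3900 − j493 Ω
|Z| = √(3900² + 493²) = 3930 Ω
∠Z = arctan(-493/3900) = -7.21°
cos φ = cos(-7.21°) = 0.992

0.992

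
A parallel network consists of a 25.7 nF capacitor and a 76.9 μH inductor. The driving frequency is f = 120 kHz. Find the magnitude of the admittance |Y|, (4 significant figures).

ω = 2πf = 754000 rad/s
X_L = ωL = 57.98 Ω
X_C = 1/(ωC) = 51.61 Ω
Parallel: admittances add. Y = 1/(jωL) + jωC
Y = (0 + j0.002130) S
|Y| = 0.002130 S → |Z| = 1/|Y| = 469.4 Ω, ∠Z = −∠Y = -90.00°

2.130 mS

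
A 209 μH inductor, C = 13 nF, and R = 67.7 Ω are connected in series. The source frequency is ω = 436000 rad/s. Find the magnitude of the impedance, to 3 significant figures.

109 Ω

X_L = ωL = 91.1 Ω
X_C = 1/(ωC) = 176 Ω
Net reactance X = X_L − X_C = -85.3 Ω
Z = 67.7 − j85.3 Ω
|Z| = √(67.7² + 85.3²) = 109 Ω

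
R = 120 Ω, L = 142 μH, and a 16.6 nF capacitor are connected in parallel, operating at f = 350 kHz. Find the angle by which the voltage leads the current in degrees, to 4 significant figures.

ω = 2πf = 2.199e+06 rad/s
X_L = ωL = 312.3 Ω
X_C = 1/(ωC) = 27.39 Ω
Parallel: admittances add. Y = 1/R + 1/(jωL) + jωC
Y = (0.008333 + j0.03330) S
|Y| = 0.03433 S → |Z| = 1/|Y| = 29.13 Ω, ∠Z = −∠Y = -75.95°

-75.95°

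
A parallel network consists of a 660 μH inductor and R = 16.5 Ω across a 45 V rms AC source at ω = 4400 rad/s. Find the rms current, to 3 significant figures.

X_L = ωL = 2.90 Ω
Parallel: admittances add. Y = 1/R + 1/(jωL)
Y = (0.0606 − j0.344) S
|Y| = 0.350 S → |Z| = 1/|Y| = 2.86 Ω, ∠Z = −∠Y = 80.0°
I = V/|Z| = 45/2.86 = 15.7 A

15.7 A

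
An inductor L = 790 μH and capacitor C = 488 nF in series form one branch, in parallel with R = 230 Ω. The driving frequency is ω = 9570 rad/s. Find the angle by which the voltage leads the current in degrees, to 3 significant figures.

X_L = ωL = 7.56 Ω
X_C = 1/(ωC) = 214 Ω
Branch 1: Z₁ = R = 230 Ω
Branch 2 (series LC): Z₂ = j(X_L − X_C) = −j207 Ω
Parallel: Z = Z₁Z₂/(Z₁+Z₂), |Z| = 154 Ω, ∠Z = -48.1°

-48.1°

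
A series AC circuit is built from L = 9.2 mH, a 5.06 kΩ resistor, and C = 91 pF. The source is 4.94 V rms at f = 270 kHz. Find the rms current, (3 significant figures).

473 μA

ω = 2πf = 1.696e+06 rad/s
X_L = ωL = 15600 Ω
X_C = 1/(ωC) = 6480 Ω
Net reactance X = X_L − X_C = 9130 Ω
Z = 5060 + j9130 Ω
|Z| = √(5060² + 9130²) = 10400 Ω
I = V/|Z| = 4.94/10400 = 473 μA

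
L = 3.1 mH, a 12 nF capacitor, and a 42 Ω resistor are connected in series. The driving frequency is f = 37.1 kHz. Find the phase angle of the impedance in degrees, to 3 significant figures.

ω = 2πf = 233100 rad/s
X_L = ωL = 723 Ω
X_C = 1/(ωC) = 357 Ω
Net reactance X = X_L − X_C = 365 Ω
Z = 42.0 + j365 Ω
|Z| = √(42.0² + 365²) = 368 Ω
∠Z = arctan(365/42.0) = 83.4°

83.4°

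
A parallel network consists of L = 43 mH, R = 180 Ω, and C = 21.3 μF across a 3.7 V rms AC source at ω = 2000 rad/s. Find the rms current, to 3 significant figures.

116 mA

X_L = ωL = 86.0 Ω
X_C = 1/(ωC) = 23.5 Ω
Parallel: admittances add. Y = 1/R + 1/(jωL) + jωC
Y = (0.00556 + j0.0310) S
|Y| = 0.0315 S → |Z| = 1/|Y| = 31.8 Ω, ∠Z = −∠Y = -79.8°
I = V/|Z| = 3.7/31.8 = 116 mA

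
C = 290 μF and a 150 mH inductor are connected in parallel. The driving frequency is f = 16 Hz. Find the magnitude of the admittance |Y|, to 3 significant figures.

37.2 mS

ω = 2πf = 100.5 rad/s
X_L = ωL = 15.1 Ω
X_C = 1/(ωC) = 34.3 Ω
Parallel: admittances add. Y = 1/(jωL) + jωC
Y = (0 − j0.0372) S
|Y| = 0.0372 S → |Z| = 1/|Y| = 26.9 Ω, ∠Z = −∠Y = 90.0°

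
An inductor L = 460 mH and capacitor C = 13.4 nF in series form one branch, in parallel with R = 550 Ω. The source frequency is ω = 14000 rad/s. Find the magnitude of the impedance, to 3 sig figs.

493 Ω

X_L = ωL = 6440 Ω
X_C = 1/(ωC) = 5330 Ω
Branch 1: Z₁ = R = 550 Ω
Branch 2 (series LC): Z₂ = j(X_L − X_C) = j1110 Ω
Parallel: Z = Z₁Z₂/(Z₁+Z₂), |Z| = 493 Ω, ∠Z = 26.4°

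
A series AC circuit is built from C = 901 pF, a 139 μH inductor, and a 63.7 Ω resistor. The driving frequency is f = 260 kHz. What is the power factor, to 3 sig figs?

0.139

ω = 2πf = 1.634e+06 rad/s
X_L = ωL = 227 Ω
X_C = 1/(ωC) = 679 Ω
Net reactance X = X_L − X_C = -452 Ω
Z = 63.7 − j452 Ω
|Z| = √(63.7² + 452²) = 457 Ω
∠Z = arctan(-452/63.7) = -82.0°
cos φ = cos(-82.0°) = 0.139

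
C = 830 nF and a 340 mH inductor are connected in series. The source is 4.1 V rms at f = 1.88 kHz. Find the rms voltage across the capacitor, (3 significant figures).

ω = 2πf = 11810 rad/s
X_L = ωL = 4020 Ω
X_C = 1/(ωC) = 102 Ω
Net reactance X = X_L − X_C = 3910 Ω
Z = j3910 Ω
|Z| = √(0² + 3910²) = 3910 Ω
I = V/|Z| = 1.05 mA
V_C = I·|Z_C| = 0.00105 × 102 = 0.107 V

0.107 V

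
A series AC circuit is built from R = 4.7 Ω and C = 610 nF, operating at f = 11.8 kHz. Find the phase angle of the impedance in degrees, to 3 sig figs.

-78.0°

ω = 2πf = 74140 rad/s
X_C = 1/(ωC) = 22.1 Ω
Z = 4.70 − j22.1 Ω
|Z| = √(4.70² + 22.1²) = 22.6 Ω
∠Z = arctan(-22.1/4.70) = -78.0°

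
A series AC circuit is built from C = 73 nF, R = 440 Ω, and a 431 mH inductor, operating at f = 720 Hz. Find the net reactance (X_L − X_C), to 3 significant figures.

-1080 Ω

ω = 2πf = 4524 rad/s
X_L = ωL = 1950 Ω
X_C = 1/(ωC) = 3030 Ω
X = 1950 − 3030 = -1080 Ω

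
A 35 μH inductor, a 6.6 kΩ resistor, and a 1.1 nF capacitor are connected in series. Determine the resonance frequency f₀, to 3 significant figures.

ω₀ = 1/√(LC) = 1/√(3.5e-05 × 1.1e-09) = 5.096e+06 rad/s
f₀ = ω₀/(2π) = 811 kHz

811 kHz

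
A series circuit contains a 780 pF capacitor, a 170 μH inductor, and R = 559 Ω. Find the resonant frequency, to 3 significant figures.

ω₀ = 1/√(LC) = 1/√(0.00017 × 7.8e-10) = 2.746e+06 rad/s
f₀ = ω₀/(2π) = 437 kHz

437 kHz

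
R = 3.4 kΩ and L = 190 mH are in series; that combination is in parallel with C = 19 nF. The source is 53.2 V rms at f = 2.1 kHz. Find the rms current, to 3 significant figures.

11.7 mA

ω = 2πf = 13190 rad/s
X_L = ωL = 2510 Ω
X_C = 1/(ωC) = 3990 Ω
Branch 1 (R+jX_L): Z₁ = 3400 + j2510 Ω, |Z₁| = 4220 Ω
Branch 2 (−jX_C): Z₂ = −j3990 Ω
Parallel: Z = Z₁Z₂/(Z₁+Z₂), |Z| = 4540 Ω, ∠Z = -30.0°
I = V/|Z| = 53.2/4540 = 11.7 mA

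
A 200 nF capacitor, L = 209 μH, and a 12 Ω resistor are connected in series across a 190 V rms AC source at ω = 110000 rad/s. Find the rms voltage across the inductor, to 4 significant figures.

X_L = ωL = 22.99 Ω
X_C = 1/(ωC) = 45.45 Ω
Net reactance X = X_L − X_C = -22.46 Ω
Z = 12.00 − j22.46 Ω
|Z| = √(12.00² + 22.46²) = 25.47 Ω
I = V/|Z| = 7.460 A
V_L = I·|Z_L| = 7.460 × 22.99 = 171.5 V

171.5 V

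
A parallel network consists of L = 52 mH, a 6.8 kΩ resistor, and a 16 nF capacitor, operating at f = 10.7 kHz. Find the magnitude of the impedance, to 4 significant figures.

1245 Ω

ω = 2πf = 67230 rad/s
X_L = ωL = 3496 Ω
X_C = 1/(ωC) = 929.6 Ω
Parallel: admittances add. Y = 1/R + 1/(jωL) + jωC
Y = (0.0001471 + j0.0007896) S
|Y| = 0.0008032 S → |Z| = 1/|Y| = 1245 Ω, ∠Z = −∠Y = -79.45°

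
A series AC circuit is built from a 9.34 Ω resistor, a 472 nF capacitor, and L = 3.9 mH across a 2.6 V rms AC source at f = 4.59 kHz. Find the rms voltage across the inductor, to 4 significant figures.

ω = 2πf = 28840 rad/s
X_L = ωL = 112.5 Ω
X_C = 1/(ωC) = 73.46 Ω
Net reactance X = X_L − X_C = 39.01 Ω
Z = 9.340 + j39.01 Ω
|Z| = √(9.340² + 39.01²) = 40.12 Ω
I = V/|Z| = 64.81 mA
V_L = I·|Z_L| = 0.06481 × 112.5 = 7.290 V

7.290 V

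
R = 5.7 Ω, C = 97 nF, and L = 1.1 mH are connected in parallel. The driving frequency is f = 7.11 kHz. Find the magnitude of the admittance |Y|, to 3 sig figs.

ω = 2πf = 44670 rad/s
X_L = ωL = 49.1 Ω
X_C = 1/(ωC) = 231 Ω
Parallel: admittances add. Y = 1/R + 1/(jωL) + jωC
Y = (0.175 − j0.0160) S
|Y| = 0.176 S → |Z| = 1/|Y| = 5.68 Ω, ∠Z = −∠Y = 5.22°

176 mS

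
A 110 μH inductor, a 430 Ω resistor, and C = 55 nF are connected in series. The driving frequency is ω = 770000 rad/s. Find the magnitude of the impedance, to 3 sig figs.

X_L = ωL = 84.7 Ω
X_C = 1/(ωC) = 23.6 Ω
Net reactance X = X_L − X_C = 61.1 Ω
Z = 430 + j61.1 Ω
|Z| = √(430² + 61.1²) = 434 Ω

434 Ω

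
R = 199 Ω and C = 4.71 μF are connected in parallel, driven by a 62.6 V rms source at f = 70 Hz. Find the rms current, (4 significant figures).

ω = 2πf = 439.8 rad/s
X_C = 1/(ωC) = 482.7 Ω
Parallel: admittances add. Y = 1/R + jωC
Y = (0.005025 + j0.002072) S
|Y| = 0.005435 S → |Z| = 1/|Y| = 184.0 Ω, ∠Z = −∠Y = -22.40°
I = V/|Z| = 62.6/184.0 = 340.3 mA

340.3 mA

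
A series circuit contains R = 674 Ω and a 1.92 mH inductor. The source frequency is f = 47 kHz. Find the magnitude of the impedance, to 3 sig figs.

881 Ω

ω = 2πf = 295300 rad/s
X_L = ωL = 567 Ω
Z = 674 + j567 Ω
|Z| = √(674² + 567²) = 881 Ω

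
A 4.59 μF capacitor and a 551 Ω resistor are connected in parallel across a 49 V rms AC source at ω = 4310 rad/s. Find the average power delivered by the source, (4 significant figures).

X_C = 1/(ωC) = 50.55 Ω
Parallel: admittances add. Y = 1/R + jωC
Y = (0.001815 + j0.01978) S
|Y| = 0.01987 S → |Z| = 1/|Y| = 50.34 Ω, ∠Z = −∠Y = -84.76°
I = V/|Z| = 973.4 mA
P = VI cos φ = 49 × 0.9734 × cos(-84.76°) = 4.358 W

4.358 W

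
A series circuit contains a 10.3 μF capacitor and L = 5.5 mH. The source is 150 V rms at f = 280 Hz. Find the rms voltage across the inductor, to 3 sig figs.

ω = 2πf = 1759 rad/s
X_L = ωL = 9.68 Ω
X_C = 1/(ωC) = 55.2 Ω
Net reactance X = X_L − X_C = -45.5 Ω
Z = − j45.5 Ω
|Z| = √(0² + 45.5²) = 45.5 Ω
I = V/|Z| = 3.30 A
V_L = I·|Z_L| = 3.30 × 9.68 = 31.9 V

31.9 V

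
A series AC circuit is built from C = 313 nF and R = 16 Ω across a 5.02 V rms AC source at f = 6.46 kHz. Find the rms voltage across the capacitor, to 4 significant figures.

ω = 2πf = 40590 rad/s
X_C = 1/(ωC) = 78.71 Ω
Z = 16.00 − j78.71 Ω
|Z| = √(16.00² + 78.71²) = 80.32 Ω
I = V/|Z| = 62.50 mA
V_C = I·|Z_C| = 0.06250 × 78.71 = 4.919 V

4.919 V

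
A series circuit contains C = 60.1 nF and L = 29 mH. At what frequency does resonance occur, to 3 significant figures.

3.81 kHz

ω₀ = 1/√(LC) = 1/√(0.029 × 6.01e-08) = 23950 rad/s
f₀ = ω₀/(2π) = 3.81 kHz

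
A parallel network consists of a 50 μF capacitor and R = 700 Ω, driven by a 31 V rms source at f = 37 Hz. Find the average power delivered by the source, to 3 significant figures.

ω = 2πf = 232.5 rad/s
X_C = 1/(ωC) = 86.0 Ω
Parallel: admittances add. Y = 1/R + jωC
Y = (0.00143 + j0.0116) S
|Y| = 0.0117 S → |Z| = 1/|Y| = 85.4 Ω, ∠Z = −∠Y = -83.0°
I = V/|Z| = 363 mA
P = VI cos φ = 31 × 0.363 × cos(-83.0°) = 1.37 W

1.37 W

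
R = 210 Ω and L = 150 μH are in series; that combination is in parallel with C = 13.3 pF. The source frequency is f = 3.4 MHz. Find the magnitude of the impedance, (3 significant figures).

29800 Ω

ω = 2πf = 2.136e+07 rad/s
X_L = ωL = 3200 Ω
X_C = 1/(ωC) = 3520 Ω
Branch 1 (R+jX_L): Z₁ = 210 + j3200 Ω, |Z₁| = 3210 Ω
Branch 2 (−jX_C): Z₂ = −j3520 Ω
Parallel: Z = Z₁Z₂/(Z₁+Z₂), |Z| = 29800 Ω, ∠Z = 52.6°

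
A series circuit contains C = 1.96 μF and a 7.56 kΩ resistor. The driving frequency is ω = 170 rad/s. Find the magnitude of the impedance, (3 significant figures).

8130 Ω

X_C = 1/(ωC) = 3000 Ω
Z = 7560 − j3000 Ω
|Z| = √(7560² + 3000²) = 8130 Ω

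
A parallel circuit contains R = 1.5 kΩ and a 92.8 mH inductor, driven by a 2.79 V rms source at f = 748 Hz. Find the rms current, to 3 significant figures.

ω = 2πf = 4700 rad/s
X_L = ωL = 436 Ω
Parallel: admittances add. Y = 1/R + 1/(jωL)
Y = (0.000667 − j0.00229) S
|Y| = 0.00239 S → |Z| = 1/|Y| = 419 Ω, ∠Z = −∠Y = 73.8°
I = V/|Z| = 2.79/419 = 6.66 mA

6.66 mA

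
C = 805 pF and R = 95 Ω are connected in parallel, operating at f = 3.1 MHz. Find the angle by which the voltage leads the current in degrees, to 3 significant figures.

ω = 2πf = 1.948e+07 rad/s
X_C = 1/(ωC) = 63.8 Ω
Parallel: admittances add. Y = 1/R + jωC
Y = (0.0105 + j0.0157) S
|Y| = 0.0189 S → |Z| = 1/|Y| = 53.0 Ω, ∠Z = −∠Y = -56.1°

-56.1°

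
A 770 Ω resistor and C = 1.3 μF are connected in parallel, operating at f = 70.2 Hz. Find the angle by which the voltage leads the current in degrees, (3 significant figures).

ω = 2πf = 441.1 rad/s
X_C = 1/(ωC) = 1740 Ω
Parallel: admittances add. Y = 1/R + jωC
Y = (0.00130 + j0.000573) S
|Y| = 0.00142 S → |Z| = 1/|Y| = 704 Ω, ∠Z = −∠Y = -23.8°

-23.8°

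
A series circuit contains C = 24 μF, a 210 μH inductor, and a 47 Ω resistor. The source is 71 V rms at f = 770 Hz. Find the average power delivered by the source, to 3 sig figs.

105 W

ω = 2πf = 4838 rad/s
X_L = ωL = 1.02 Ω
X_C = 1/(ωC) = 8.61 Ω
Net reactance X = X_L − X_C = -7.60 Ω
Z = 47.0 − j7.60 Ω
|Z| = √(47.0² + 7.60²) = 47.6 Ω
∠Z = arctan(-7.60/47.0) = -9.18°
I = V/|Z| = 1.49 A
P = VI cos φ = 71 × 1.49 × cos(-9.18°) = 105 W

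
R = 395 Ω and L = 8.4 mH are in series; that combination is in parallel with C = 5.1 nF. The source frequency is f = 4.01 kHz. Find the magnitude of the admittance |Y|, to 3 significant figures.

2.17 mS

ω = 2πf = 25200 rad/s
X_L = ωL = 212 Ω
X_C = 1/(ωC) = 7780 Ω
Branch 1 (R+jX_L): Z₁ = 395 + j212 Ω, |Z₁| = 448 Ω
Branch 2 (−jX_C): Z₂ = −j7780 Ω
Parallel: Z = Z₁Z₂/(Z₁+Z₂), |Z| = 460 Ω, ∠Z = 25.2°
|Y| = 1/|Z| = 2.17 mS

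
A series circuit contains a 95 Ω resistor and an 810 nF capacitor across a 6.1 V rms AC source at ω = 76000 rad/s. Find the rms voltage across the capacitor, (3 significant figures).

1.03 V

X_C = 1/(ωC) = 16.2 Ω
Z = 95.0 − j16.2 Ω
|Z| = √(95.0² + 16.2²) = 96.4 Ω
I = V/|Z| = 63.3 mA
V_C = I·|Z_C| = 0.0633 × 16.2 = 1.03 V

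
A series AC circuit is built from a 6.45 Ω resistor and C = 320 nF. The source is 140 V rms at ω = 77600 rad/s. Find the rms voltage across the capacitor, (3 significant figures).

X_C = 1/(ωC) = 40.3 Ω
Z = 6.45 − j40.3 Ω
|Z| = √(6.45² + 40.3²) = 40.8 Ω
I = V/|Z| = 3.43 A
V_C = I·|Z_C| = 3.43 × 40.3 = 138 V

138 V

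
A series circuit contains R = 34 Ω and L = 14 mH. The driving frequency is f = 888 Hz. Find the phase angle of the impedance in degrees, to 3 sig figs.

ω = 2πf = 5579 rad/s
X_L = ωL = 78.1 Ω
Z = 34.0 + j78.1 Ω
|Z| = √(34.0² + 78.1²) = 85.2 Ω
∠Z = arctan(78.1/34.0) = 66.5°

66.5°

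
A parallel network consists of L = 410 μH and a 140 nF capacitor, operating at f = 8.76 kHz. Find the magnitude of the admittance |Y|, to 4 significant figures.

ω = 2πf = 55040 rad/s
X_L = ωL = 22.57 Ω
X_C = 1/(ωC) = 129.8 Ω
Parallel: admittances add. Y = 1/(jωL) + jωC
Y = (0 − j0.03661) S
|Y| = 0.03661 S → |Z| = 1/|Y| = 27.32 Ω, ∠Z = −∠Y = 90.00°

36.61 mS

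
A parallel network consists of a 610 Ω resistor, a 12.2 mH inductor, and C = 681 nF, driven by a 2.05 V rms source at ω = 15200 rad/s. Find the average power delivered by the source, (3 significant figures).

6.89 mW

X_L = ωL = 185 Ω
X_C = 1/(ωC) = 96.6 Ω
Parallel: admittances add. Y = 1/R + 1/(jωL) + jωC
Y = (0.00164 + j0.00496) S
|Y| = 0.00522 S → |Z| = 1/|Y| = 191 Ω, ∠Z = −∠Y = -71.7°
I = V/|Z| = 10.7 mA
P = VI cos φ = 2.05 × 0.0107 × cos(-71.7°) = 6.89 mW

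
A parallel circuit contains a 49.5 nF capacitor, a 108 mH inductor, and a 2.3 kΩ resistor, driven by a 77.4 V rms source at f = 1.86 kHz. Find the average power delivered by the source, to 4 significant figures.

2.605 W

ω = 2πf = 11690 rad/s
X_L = ωL = 1262 Ω
X_C = 1/(ωC) = 1729 Ω
Parallel: admittances add. Y = 1/R + 1/(jωL) + jωC
Y = (0.0004348 − j0.0002138) S
|Y| = 0.0004845 S → |Z| = 1/|Y| = 2064 Ω, ∠Z = −∠Y = 26.18°
I = V/|Z| = 37.50 mA
P = VI cos φ = 77.4 × 0.03750 × cos(26.18°) = 2.605 W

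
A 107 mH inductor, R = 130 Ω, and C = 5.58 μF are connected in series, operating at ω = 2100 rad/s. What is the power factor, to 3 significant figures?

0.682

X_L = ωL = 225 Ω
X_C = 1/(ωC) = 85.3 Ω
Net reactance X = X_L − X_C = 139 Ω
Z = 130 + j139 Ω
|Z| = √(130² + 139²) = 191 Ω
∠Z = arctan(139/130) = 47.0°
cos φ = cos(47.0°) = 0.682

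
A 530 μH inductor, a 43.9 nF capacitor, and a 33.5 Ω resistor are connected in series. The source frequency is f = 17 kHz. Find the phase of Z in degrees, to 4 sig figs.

-77.93°

ω = 2πf = 106800 rad/s
X_L = ωL = 56.61 Ω
X_C = 1/(ωC) = 213.3 Ω
Net reactance X = X_L − X_C = -156.6 Ω
Z = 33.50 − j156.6 Ω
|Z| = √(33.50² + 156.6²) = 160.2 Ω
∠Z = arctan(-156.6/33.50) = -77.93°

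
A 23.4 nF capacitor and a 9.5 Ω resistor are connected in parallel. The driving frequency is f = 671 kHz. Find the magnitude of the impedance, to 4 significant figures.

ω = 2πf = 4.216e+06 rad/s
X_C = 1/(ωC) = 10.14 Ω
Parallel: admittances add. Y = 1/R + jωC
Y = (0.1053 + j0.09865) S
|Y| = 0.1443 S → |Z| = 1/|Y| = 6.932 Ω, ∠Z = −∠Y = -43.14°

6.932 Ω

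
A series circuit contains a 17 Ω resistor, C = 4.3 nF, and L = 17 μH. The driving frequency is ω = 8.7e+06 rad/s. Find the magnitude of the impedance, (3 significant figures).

122 Ω

X_L = ωL = 148 Ω
X_C = 1/(ωC) = 26.7 Ω
Net reactance X = X_L − X_C = 121 Ω
Z = 17.0 + j121 Ω
|Z| = √(17.0² + 121²) = 122 Ω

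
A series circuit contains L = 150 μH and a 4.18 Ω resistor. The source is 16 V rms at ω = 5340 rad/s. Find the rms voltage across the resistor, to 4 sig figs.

X_L = ωL = 0.8010 Ω
Z = 4.180 + j0.8010 Ω
|Z| = √(4.180² + 0.8010²) = 4.256 Ω
I = V/|Z| = 3.759 A
V_R = I·|Z_R| = 3.759 × 4.180 = 15.71 V

15.71 V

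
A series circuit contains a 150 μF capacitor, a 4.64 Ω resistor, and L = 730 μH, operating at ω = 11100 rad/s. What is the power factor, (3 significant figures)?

0.526

X_L = ωL = 8.10 Ω
X_C = 1/(ωC) = 0.601 Ω
Net reactance X = X_L − X_C = 7.50 Ω
Z = 4.64 + j7.50 Ω
|Z| = √(4.64² + 7.50²) = 8.82 Ω
∠Z = arctan(7.50/4.64) = 58.3°
cos φ = cos(58.3°) = 0.526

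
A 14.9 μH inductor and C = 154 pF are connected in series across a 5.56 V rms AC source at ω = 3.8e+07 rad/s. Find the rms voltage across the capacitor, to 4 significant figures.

2.403 V

X_L = ωL = 566.2 Ω
X_C = 1/(ωC) = 170.9 Ω
Net reactance X = X_L − X_C = 395.3 Ω
Z = j395.3 Ω
|Z| = √(0² + 395.3²) = 395.3 Ω
I = V/|Z| = 14.06 mA
V_C = I·|Z_C| = 0.01406 × 170.9 = 2.403 V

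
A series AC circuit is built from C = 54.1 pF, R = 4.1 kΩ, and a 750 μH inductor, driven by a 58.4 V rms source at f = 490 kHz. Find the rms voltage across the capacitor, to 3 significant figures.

ω = 2πf = 3.079e+06 rad/s
X_L = ωL = 2310 Ω
X_C = 1/(ωC) = 6000 Ω
Net reactance X = X_L − X_C = -3690 Ω
Z = 4100 − j3690 Ω
|Z| = √(4100² + 3690²) = 5520 Ω
I = V/|Z| = 10.6 mA
V_C = I·|Z_C| = 0.0106 × 6000 = 63.5 V

63.5 V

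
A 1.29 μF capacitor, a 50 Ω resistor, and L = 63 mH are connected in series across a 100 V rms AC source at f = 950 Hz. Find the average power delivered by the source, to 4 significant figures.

7.923 W

ω = 2πf = 5969 rad/s
X_L = ωL = 376.0 Ω
X_C = 1/(ωC) = 129.9 Ω
Net reactance X = X_L − X_C = 246.2 Ω
Z = 50.00 + j246.2 Ω
|Z| = √(50.00² + 246.2²) = 251.2 Ω
∠Z = arctan(246.2/50.00) = 78.52°
I = V/|Z| = 398.1 mA
P = VI cos φ = 100 × 0.3981 × cos(78.52°) = 7.923 W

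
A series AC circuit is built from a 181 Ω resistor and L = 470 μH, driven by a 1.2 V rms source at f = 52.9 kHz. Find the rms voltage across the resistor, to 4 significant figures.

ω = 2πf = 332400 rad/s
X_L = ωL = 156.2 Ω
Z = 181.0 + j156.2 Ω
|Z| = √(181.0² + 156.2²) = 239.1 Ω
I = V/|Z| = 5.019 mA
V_R = I·|Z_R| = 0.005019 × 181.0 = 0.9084 V

0.9084 V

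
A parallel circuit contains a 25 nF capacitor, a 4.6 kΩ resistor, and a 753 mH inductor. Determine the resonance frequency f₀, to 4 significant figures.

ω₀ = 1/√(LC) = 1/√(0.753 × 2.5e-08) = 7288 rad/s
f₀ = ω₀/(2π) = 1.160 kHz

1.160 kHz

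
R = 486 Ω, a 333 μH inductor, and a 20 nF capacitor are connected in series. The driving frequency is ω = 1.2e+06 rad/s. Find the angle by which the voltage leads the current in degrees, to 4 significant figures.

36.37°

X_L = ωL = 399.6 Ω
X_C = 1/(ωC) = 41.67 Ω
Net reactance X = X_L − X_C = 357.9 Ω
Z = 486.0 + j357.9 Ω
|Z| = √(486.0² + 357.9²) = 603.6 Ω
∠Z = arctan(357.9/486.0) = 36.37°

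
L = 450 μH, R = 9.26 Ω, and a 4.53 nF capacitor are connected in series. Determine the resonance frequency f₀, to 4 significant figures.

ω₀ = 1/√(LC) = 1/√(0.00045 × 4.53e-09) = 700400 rad/s
f₀ = ω₀/(2π) = 111.5 kHz

111.5 kHz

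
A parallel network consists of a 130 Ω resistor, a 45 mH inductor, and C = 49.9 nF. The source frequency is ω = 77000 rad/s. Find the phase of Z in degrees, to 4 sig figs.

X_L = ωL = 3465 Ω
X_C = 1/(ωC) = 260.3 Ω
Parallel: admittances add. Y = 1/R + 1/(jωL) + jωC
Y = (0.007692 + j0.003554) S
|Y| = 0.008474 S → |Z| = 1/|Y| = 118.0 Ω, ∠Z = −∠Y = -24.80°

-24.80°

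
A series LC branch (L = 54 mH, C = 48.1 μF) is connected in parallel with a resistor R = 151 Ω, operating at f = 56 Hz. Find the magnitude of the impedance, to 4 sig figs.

38.74 Ω

ω = 2πf = 351.9 rad/s
X_L = ωL = 19.00 Ω
X_C = 1/(ωC) = 59.09 Ω
Branch 1: Z₁ = R = 151.0 Ω
Branch 2 (series LC): Z₂ = j(X_L − X_C) = −j40.09 Ω
Parallel: Z = Z₁Z₂/(Z₁+Z₂), |Z| = 38.74 Ω, ∠Z = -75.13°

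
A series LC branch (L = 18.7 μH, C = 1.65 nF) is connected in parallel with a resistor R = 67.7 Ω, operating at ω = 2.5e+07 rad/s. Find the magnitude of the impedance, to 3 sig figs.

X_L = ωL = 468 Ω
X_C = 1/(ωC) = 24.2 Ω
Branch 1: Z₁ = R = 67.7 Ω
Branch 2 (series LC): Z₂ = j(X_L − X_C) = j443 Ω
Parallel: Z = Z₁Z₂/(Z₁+Z₂), |Z| = 66.9 Ω, ∠Z = 8.68°

66.9 Ω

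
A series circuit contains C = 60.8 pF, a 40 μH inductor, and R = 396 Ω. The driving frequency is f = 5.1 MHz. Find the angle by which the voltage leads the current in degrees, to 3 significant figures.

ω = 2πf = 3.204e+07 rad/s
X_L = ωL = 1280 Ω
X_C = 1/(ωC) = 513 Ω
Net reactance X = X_L − X_C = 768 Ω
Z = 396 + j768 Ω
|Z| = √(396² + 768²) = 865 Ω
∠Z = arctan(768/396) = 62.7°

62.7°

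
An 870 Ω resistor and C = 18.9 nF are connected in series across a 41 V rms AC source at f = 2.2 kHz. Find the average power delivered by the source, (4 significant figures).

ω = 2πf = 13820 rad/s
X_C = 1/(ωC) = 3828 Ω
Z = 870.0 − j3828 Ω
|Z| = √(870.0² + 3828²) = 3925 Ω
∠Z = arctan(-3828/870.0) = -77.19°
I = V/|Z| = 10.45 mA
P = VI cos φ = 41 × 0.01045 × cos(-77.19°) = 94.92 mW

94.92 mW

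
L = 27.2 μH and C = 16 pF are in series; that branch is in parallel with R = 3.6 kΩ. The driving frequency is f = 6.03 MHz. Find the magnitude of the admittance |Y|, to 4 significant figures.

ω = 2πf = 3.789e+07 rad/s
X_L = ωL = 1031 Ω
X_C = 1/(ωC) = 1650 Ω
Branch 1: Z₁ = R = 3600 Ω
Branch 2 (series LC): Z₂ = j(X_L − X_C) = −j619.1 Ω
Parallel: Z = Z₁Z₂/(Z₁+Z₂), |Z| = 610.1 Ω, ∠Z = -80.24°
|Y| = 1/|Z| = 1.639 mS

1.639 mS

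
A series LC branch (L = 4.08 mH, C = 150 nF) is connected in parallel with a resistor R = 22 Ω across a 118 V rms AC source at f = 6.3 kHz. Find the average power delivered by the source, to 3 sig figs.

ω = 2πf = 39580 rad/s
X_L = ωL = 162 Ω
X_C = 1/(ωC) = 168 Ω
Branch 1: Z₁ = R = 22.0 Ω
Branch 2 (series LC): Z₂ = j(X_L − X_C) = −j6.91 Ω
Parallel: Z = Z₁Z₂/(Z₁+Z₂), |Z| = 6.60 Ω, ∠Z = -72.6°
I = V/|Z| = 17.9 A
P = VI cos φ = 118 × 17.9 × cos(-72.6°) = 633 W

633 W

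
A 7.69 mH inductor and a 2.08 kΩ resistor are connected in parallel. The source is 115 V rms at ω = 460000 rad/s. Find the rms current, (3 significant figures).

X_L = ωL = 3540 Ω
Parallel: admittances add. Y = 1/R + 1/(jωL)
Y = (0.000481 − j0.000283) S
|Y| = 0.000558 S → |Z| = 1/|Y| = 1790 Ω, ∠Z = −∠Y = 30.5°
I = V/|Z| = 115/1790 = 64.1 mA

64.1 mA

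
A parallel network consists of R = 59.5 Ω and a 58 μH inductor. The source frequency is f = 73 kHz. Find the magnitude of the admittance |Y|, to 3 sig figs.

ω = 2πf = 458700 rad/s
X_L = ωL = 26.6 Ω
Parallel: admittances add. Y = 1/R + 1/(jωL)
Y = (0.0168 − j0.0376) S
|Y| = 0.0412 S → |Z| = 1/|Y| = 24.3 Ω, ∠Z = −∠Y = 65.9°

41.2 mS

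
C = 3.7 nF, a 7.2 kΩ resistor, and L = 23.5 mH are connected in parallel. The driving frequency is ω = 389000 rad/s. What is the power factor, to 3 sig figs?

0.104

X_L = ωL = 9140 Ω
X_C = 1/(ωC) = 695 Ω
Parallel: admittances add. Y = 1/R + 1/(jωL) + jωC
Y = (0.000139 + j0.00133) S
|Y| = 0.00134 S → |Z| = 1/|Y| = 748 Ω, ∠Z = −∠Y = -84.0°
cos φ = cos(-84.0°) = 0.104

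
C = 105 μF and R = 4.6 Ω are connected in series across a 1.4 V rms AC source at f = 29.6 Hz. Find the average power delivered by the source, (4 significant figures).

3.411 mW

ω = 2πf = 186.0 rad/s
X_C = 1/(ωC) = 51.21 Ω
Z = 4.600 − j51.21 Ω
|Z| = √(4.600² + 51.21²) = 51.41 Ω
∠Z = arctan(-51.21/4.600) = -84.87°
I = V/|Z| = 27.23 mA
P = VI cos φ = 1.4 × 0.02723 × cos(-84.87°) = 3.411 mW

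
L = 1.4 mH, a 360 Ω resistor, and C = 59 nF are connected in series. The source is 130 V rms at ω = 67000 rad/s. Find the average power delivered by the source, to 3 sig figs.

X_L = ωL = 93.8 Ω
X_C = 1/(ωC) = 253 Ω
Net reactance X = X_L − X_C = -159 Ω
Z = 360 − j159 Ω
|Z| = √(360² + 159²) = 394 Ω
∠Z = arctan(-159/360) = -23.9°
I = V/|Z| = 330 mA
P = VI cos φ = 130 × 0.330 × cos(-23.9°) = 39.3 W

39.3 W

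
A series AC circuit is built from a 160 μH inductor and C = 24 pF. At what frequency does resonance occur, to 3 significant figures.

2.57 MHz

ω₀ = 1/√(LC) = 1/√(0.00016 × 2.4e-11) = 1.614e+07 rad/s
f₀ = ω₀/(2π) = 2.57 MHz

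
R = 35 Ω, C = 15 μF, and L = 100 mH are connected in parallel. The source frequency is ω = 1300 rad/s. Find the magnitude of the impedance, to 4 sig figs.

X_L = ωL = 130.0 Ω
X_C = 1/(ωC) = 51.28 Ω
Parallel: admittances add. Y = 1/R + 1/(jωL) + jωC
Y = (0.02857 + j0.01181) S
|Y| = 0.03092 S → |Z| = 1/|Y| = 32.35 Ω, ∠Z = −∠Y = -22.45°

32.35 Ω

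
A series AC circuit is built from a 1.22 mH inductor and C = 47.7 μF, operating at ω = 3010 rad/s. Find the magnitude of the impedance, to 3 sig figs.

3.29 Ω

X_L = ωL = 3.67 Ω
X_C = 1/(ωC) = 6.96 Ω
Net reactance X = X_L − X_C = -3.29 Ω
Z = − j3.29 Ω
|Z| = √(0² + 3.29²) = 3.29 Ω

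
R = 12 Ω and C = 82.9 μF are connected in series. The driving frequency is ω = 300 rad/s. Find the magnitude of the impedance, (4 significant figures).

41.96 Ω

X_C = 1/(ωC) = 40.21 Ω
Z = 12.00 − j40.21 Ω
|Z| = √(12.00² + 40.21²) = 41.96 Ω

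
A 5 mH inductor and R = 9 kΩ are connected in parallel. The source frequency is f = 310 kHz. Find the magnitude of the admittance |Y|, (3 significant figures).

151 μS

ω = 2πf = 1.948e+06 rad/s
X_L = ωL = 9740 Ω
Parallel: admittances add. Y = 1/R + 1/(jωL)
Y = (0.000111 − j0.000103) S
|Y| = 0.000151 S → |Z| = 1/|Y| = 6610 Ω, ∠Z = −∠Y = 42.7°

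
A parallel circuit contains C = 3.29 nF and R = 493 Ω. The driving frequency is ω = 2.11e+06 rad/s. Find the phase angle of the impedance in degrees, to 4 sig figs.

X_C = 1/(ωC) = 144.1 Ω
Parallel: admittances add. Y = 1/R + jωC
Y = (0.002028 + j0.006942) S
|Y| = 0.007232 S → |Z| = 1/|Y| = 138.3 Ω, ∠Z = −∠Y = -73.71°

-73.71°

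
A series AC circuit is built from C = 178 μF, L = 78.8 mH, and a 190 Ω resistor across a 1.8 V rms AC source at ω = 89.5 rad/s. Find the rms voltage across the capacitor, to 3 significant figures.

0.571 V

X_L = ωL = 7.05 Ω
X_C = 1/(ωC) = 62.8 Ω
Net reactance X = X_L − X_C = -55.7 Ω
Z = 190 − j55.7 Ω
|Z| = √(190² + 55.7²) = 198 Ω
I = V/|Z| = 9.09 mA
V_C = I·|Z_C| = 0.00909 × 62.8 = 0.571 V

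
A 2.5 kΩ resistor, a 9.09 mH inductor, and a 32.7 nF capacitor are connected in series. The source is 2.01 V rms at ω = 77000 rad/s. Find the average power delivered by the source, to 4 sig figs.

X_L = ωL = 699.9 Ω
X_C = 1/(ωC) = 397.2 Ω
Net reactance X = X_L − X_C = 302.8 Ω
Z = 2500 + j302.8 Ω
|Z| = √(2500² + 302.8²) = 2518 Ω
∠Z = arctan(302.8/2500) = 6.905°
I = V/|Z| = 798.2 μA
P = VI cos φ = 2.01 × 0.0007982 × cos(6.905°) = 1.593 mW

1.593 mW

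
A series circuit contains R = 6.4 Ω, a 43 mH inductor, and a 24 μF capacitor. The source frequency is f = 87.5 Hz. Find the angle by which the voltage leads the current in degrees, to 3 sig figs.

-83.0°

ω = 2πf = 549.8 rad/s
X_L = ωL = 23.6 Ω
X_C = 1/(ωC) = 75.8 Ω
Net reactance X = X_L − X_C = -52.1 Ω
Z = 6.40 − j52.1 Ω
|Z| = √(6.40² + 52.1²) = 52.5 Ω
∠Z = arctan(-52.1/6.40) = -83.0°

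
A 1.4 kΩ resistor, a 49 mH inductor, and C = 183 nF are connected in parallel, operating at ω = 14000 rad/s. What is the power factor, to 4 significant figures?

0.5431

X_L = ωL = 686.0 Ω
X_C = 1/(ωC) = 390.3 Ω
Parallel: admittances add. Y = 1/R + 1/(jωL) + jωC
Y = (0.0007143 + j0.001104) S
|Y| = 0.001315 S → |Z| = 1/|Y| = 760.4 Ω, ∠Z = −∠Y = -57.10°
cos φ = cos(-57.10°) = 0.5431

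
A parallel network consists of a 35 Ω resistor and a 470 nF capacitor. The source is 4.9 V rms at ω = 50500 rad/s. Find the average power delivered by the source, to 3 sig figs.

X_C = 1/(ωC) = 42.1 Ω
Parallel: admittances add. Y = 1/R + jωC
Y = (0.0286 + j0.0237) S
|Y| = 0.0371 S → |Z| = 1/|Y| = 26.9 Ω, ∠Z = −∠Y = -39.7°
I = V/|Z| = 182 mA
P = VI cos φ = 4.9 × 0.182 × cos(-39.7°) = 686 mW

686 mW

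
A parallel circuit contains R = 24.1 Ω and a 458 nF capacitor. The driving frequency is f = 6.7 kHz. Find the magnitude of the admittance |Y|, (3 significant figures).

45.8 mS

ω = 2πf = 42100 rad/s
X_C = 1/(ωC) = 51.9 Ω
Parallel: admittances add. Y = 1/R + jωC
Y = (0.0415 + j0.0193) S
|Y| = 0.0458 S → |Z| = 1/|Y| = 21.9 Ω, ∠Z = −∠Y = -24.9°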